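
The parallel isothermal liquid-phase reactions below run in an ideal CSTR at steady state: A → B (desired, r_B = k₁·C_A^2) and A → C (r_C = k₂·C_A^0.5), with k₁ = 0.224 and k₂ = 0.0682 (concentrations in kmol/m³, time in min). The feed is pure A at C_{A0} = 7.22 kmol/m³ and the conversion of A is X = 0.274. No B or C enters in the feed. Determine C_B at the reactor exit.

1.93 kmol/m³

Exit C_A = C_{A0}(1−X) = 7.22×0.726 = 5.242 kmol/m³.
Rates in a CSTR are evaluated at the outlet concentration: r_B = 0.224×5.242^2 = 6.155, r_C = 0.0682×5.242^0.5 = 0.1561.
Fraction of consumed A going to B: r_B/(r_B+r_C) = 0.9753.
C_B = 0.9753·C_{A0}·X = 0.9753×7.22×0.274 = 1.93 kmol/m³.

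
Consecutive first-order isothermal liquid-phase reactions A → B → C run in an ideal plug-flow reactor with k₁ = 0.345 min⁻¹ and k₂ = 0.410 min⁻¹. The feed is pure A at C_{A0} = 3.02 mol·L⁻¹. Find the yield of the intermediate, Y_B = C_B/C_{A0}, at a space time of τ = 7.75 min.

0.145

The intermediate concentration in a first-order A→B→C sequence is C_B = k₁C_{A0}(e^(−k₁τ) − e^(−k₂τ))/(k₂−k₁).
e^(−k₁τ) = e^(−0.345×7.75) = e^(−2.674) = 0.06899; e^(−k₂τ) = e^(−3.177) = 0.04169.
C_B = 0.345×3.02/(0.410−0.345) × (0.06899−0.04169) = 16.03×0.02730 = 0.4377 mol·L⁻¹.
Y_B = C_B/C_{A0} = 0.4377/3.02 = 0.145.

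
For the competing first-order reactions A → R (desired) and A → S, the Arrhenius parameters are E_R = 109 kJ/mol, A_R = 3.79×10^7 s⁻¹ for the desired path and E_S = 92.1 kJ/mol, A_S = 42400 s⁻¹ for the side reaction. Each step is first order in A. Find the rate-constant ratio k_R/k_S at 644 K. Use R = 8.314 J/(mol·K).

k_R/k_S = (A_R/A_S)·exp[−(E_R−E_S)/(RT)] = (A_R/A_S)·exp[(E_S−E_R)/(RT)].
(E_S−E_R)/(RT) = (92.1−109)×10³/(8.314×644) = -16900/5354 = -3.156.
k_R/k_S = (3.79×10^7/42400)·exp(-3.156) = 893.9 × 0.04258 = 38.1.
Since E_R > E_S, raising the temperature improves selectivity toward R.

38.1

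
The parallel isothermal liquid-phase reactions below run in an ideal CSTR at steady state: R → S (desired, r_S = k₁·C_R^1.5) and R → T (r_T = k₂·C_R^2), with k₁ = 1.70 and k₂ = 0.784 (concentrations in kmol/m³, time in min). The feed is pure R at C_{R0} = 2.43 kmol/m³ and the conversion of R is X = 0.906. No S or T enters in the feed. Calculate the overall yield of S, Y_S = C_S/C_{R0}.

0.742

Exit C_R = C_{R0}(1−X) = 2.43×0.0940 = 0.2284 kmol/m³.
A CSTR operates uniformly at the exit composition, giving r_S = 0.1856 and r_T = 0.04091 (each k·C_R^n at C_R = 0.2284).
Fraction of consumed R going to S: r_S/(r_S+r_T) = 0.8194.
C_S = 0.8194·C_{R0}·X = 0.8194×2.43×0.906 = 1.80 kmol/m³; Y_S = C_S/C_{R0} = 0.742.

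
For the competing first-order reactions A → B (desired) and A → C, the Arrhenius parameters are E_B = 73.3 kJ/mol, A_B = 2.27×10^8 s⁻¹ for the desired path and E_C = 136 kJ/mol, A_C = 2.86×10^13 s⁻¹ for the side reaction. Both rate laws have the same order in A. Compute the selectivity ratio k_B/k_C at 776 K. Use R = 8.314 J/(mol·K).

k_B/k_C = (A_B/A_C)·exp[−(E_B−E_C)/(RT)] = (A_B/A_C)·exp[(E_C−E_B)/(RT)].
(E_C−E_B)/(RT) = (136−73.3)×10³/(8.314×776) = 62700/6452 = 9.718.
k_B/k_C = (2.27×10^8/2.86×10^13)·exp(9.718) = 7.937×10^-6 × 16621 = 0.132.
Since E_B < E_C, lowering the temperature improves selectivity toward B.

0.132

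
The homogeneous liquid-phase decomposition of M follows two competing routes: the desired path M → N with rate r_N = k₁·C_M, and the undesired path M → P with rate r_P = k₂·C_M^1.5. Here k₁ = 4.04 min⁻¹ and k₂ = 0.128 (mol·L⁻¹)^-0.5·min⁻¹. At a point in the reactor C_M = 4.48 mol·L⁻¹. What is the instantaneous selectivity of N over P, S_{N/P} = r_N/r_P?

14.9

S_{N/P} = r_N/r_P = (k₁·C_M)/(k₂·C_M^1.5) = (k₁/k₂)·C_M^-0.5.
= (4.04×4.480) / (0.128×4.480^1.5) = 18.10/1.214 = 14.9.
The undesired path is higher order in M, so low C_M (CSTR or dilute feed) favours N.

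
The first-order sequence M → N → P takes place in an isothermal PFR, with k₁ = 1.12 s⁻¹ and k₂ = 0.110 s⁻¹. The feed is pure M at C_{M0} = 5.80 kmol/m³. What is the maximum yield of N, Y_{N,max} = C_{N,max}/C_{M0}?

At the optimum, C_{N,max}/C_{M0} = (k₁/k₂)^[k₂/(k₂−k₁)].
= (1.12/0.110)^(0.110/(0.110−1.12)) = (10.18)^(-0.1089) = 0.7767.

0.777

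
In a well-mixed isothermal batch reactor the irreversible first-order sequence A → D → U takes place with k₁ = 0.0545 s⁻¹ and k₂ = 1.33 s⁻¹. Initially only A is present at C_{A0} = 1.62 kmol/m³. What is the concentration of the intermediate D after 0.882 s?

Solving the coupled first-order balances gives C_D(t) = [k₁/(k₂−k₁)]·C_{A0}·(e^(−k₁t) − e^(−k₂t)).
e^(−k₁t) = e^(−0.0545×0.882) = e^(−0.04807) = 0.9531; e^(−k₂t) = e^(−1.173) = 0.3094.
C_D = 0.0545×1.62/(1.33−0.0545) × (0.9531−0.3094) = 0.06922×0.6436 = 0.04455 kmol/m³.

0.0446 kmol/m³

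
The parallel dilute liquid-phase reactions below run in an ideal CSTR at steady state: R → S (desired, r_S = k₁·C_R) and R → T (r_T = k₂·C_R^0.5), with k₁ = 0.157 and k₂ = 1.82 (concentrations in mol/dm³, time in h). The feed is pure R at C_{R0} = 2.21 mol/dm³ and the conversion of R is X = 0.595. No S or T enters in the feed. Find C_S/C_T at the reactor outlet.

Exit C_R = C_{R0}(1−X) = 2.21×0.405 = 0.8951 mol/dm³.
In a CSTR the entire volume is at exit conditions, so r_S = 0.157×0.8951 = 0.1405 and r_T = 1.82×0.8951^0.5 = 1.722.
Overall selectivity = C_S/C_T = r_Sτ/(r_Tτ) = r_S/r_T = 0.0816.

0.0816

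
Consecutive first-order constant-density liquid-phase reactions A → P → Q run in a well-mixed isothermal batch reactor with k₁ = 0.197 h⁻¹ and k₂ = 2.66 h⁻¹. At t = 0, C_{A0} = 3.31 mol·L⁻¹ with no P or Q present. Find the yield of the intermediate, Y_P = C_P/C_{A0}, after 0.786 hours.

For first-order series with pure A initially, C_P(t) = k₁C_{A0}/(k₂−k₁)·(e^(−k₁t) − e^(−k₂t)).
e^(−k₁t) = e^(−0.197×0.786) = e^(−0.1548) = 0.8566; e^(−k₂t) = e^(−2.091) = 0.1236.
C_P = 0.197×3.31/(2.66−0.197) × (0.8566−0.1236) = 0.2647×0.7330 = 0.1940 mol·L⁻¹.
Y_P = C_P/C_{A0} = 0.1940/3.31 = 0.0586.

0.0586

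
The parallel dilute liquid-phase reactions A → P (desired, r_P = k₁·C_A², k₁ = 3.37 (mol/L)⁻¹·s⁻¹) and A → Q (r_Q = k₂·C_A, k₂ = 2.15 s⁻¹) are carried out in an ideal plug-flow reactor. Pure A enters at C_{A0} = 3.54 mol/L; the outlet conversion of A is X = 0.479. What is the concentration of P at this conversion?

C_A = C_{A0}(1−X) = 1.844 mol/L.
Along a PFR/batch, dC_Q/dC_A = −r_Q/(r_P+r_Q) = −k₂/(k₂+k₁·C_A).
Integrating from C_{A0} to C_A: C_Q = (2.15/3.37)·ln[(2.15+3.37·3.54)/(2.15+3.37·1.84)] = 0.6380·ln(14.08/8.365) = 0.3322 mol/L.
Then C_P = (C_{A0}−C_A) − C_Q = 1.696 − 0.3322 = 1.364 mol/L.

1.36 mol/L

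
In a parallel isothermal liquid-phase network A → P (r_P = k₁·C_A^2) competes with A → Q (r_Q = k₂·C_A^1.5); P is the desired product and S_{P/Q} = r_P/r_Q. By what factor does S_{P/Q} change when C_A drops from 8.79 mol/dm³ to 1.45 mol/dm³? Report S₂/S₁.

0.406

S_{P/Q} = (k₁/k₂)·C_A^0.5, so S₂/S₁ = (C_{A,2}/C_{A,1})^0.5.
= (1.45/8.79)^0.5 = (0.1650)^0.5 = 0.406.
Selectivity toward P falls as C_A falls — high-concentration operation is favoured.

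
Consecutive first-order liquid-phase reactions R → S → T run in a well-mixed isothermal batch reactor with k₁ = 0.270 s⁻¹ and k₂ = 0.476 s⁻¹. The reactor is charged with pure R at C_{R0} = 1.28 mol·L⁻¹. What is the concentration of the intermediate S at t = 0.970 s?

0.234 mol·L⁻¹

Solving the coupled first-order balances gives C_S(t) = [k₁/(k₂−k₁)]·C_{R0}·(e^(−k₁t) − e^(−k₂t)).
e^(−k₁t) = e^(−0.270×0.970) = e^(−0.2619) = 0.7696; e^(−k₂t) = e^(−0.4617) = 0.6302.
C_S = 0.270×1.28/(0.476−0.270) × (0.7696−0.6302) = 1.678×0.1394 = 0.2338 mol·L⁻¹.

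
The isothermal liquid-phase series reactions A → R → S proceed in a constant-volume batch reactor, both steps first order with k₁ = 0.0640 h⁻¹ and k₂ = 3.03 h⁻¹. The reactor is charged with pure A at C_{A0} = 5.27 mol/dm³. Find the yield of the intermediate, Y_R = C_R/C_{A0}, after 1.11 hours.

0.0194

The intermediate concentration in a first-order A→B→C sequence is C_R = k₁C_{A0}(e^(−k₁t) − e^(−k₂t))/(k₂−k₁).
e^(−k₁t) = e^(−0.0640×1.11) = e^(−0.07104) = 0.9314; e^(−k₂t) = e^(−3.363) = 0.03462.
C_R = 0.0640×5.27/(3.03−0.0640) × (0.9314−0.03462) = 0.1137×0.8968 = 0.1020 mol/dm³.
Y_R = C_R/C_{A0} = 0.1020/5.27 = 0.0194.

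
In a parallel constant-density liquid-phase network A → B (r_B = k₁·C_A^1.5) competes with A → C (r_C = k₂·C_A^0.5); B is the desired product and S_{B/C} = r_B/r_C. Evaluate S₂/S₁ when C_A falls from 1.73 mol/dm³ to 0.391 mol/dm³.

S_{B/C} = (k₁/k₂)·C_A, so S₂/S₁ = (C_{A,2}/C_{A,1}).
= 0.391/1.73 = 0.226.
Selectivity toward B falls as C_A falls — high-concentration operation is favoured.

0.226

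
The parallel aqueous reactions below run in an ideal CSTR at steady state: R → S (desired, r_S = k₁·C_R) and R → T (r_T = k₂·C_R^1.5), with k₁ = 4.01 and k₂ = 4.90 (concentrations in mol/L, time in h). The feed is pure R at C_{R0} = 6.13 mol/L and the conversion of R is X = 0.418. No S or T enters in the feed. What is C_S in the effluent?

0.775 mol/L

Exit C_R = C_{R0}(1−X) = 6.13×0.582 = 3.568 mol/L.
A CSTR operates uniformly at the exit composition, giving r_S = 14.31 and r_T = 33.02 (each k·C_R^n at C_R = 3.568).
Fraction of consumed R going to S: r_S/(r_S+r_T) = 0.3023.
C_S = 0.3023·C_{R0}·X = 0.3023×6.13×0.418 = 0.775 mol/L.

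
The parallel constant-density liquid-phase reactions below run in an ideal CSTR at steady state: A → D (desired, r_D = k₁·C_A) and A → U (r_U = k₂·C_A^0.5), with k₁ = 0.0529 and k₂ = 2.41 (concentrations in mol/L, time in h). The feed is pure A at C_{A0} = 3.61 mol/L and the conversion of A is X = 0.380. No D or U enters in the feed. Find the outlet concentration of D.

0.0436 mol/L

Exit C_A = C_{A0}(1−X) = 3.61×0.620 = 2.238 mol/L.
A CSTR operates uniformly at the exit composition, giving r_D = 0.1184 and r_U = 3.606 (each k·C_A^n at C_A = 2.238).
Fraction of consumed A going to D: r_D/(r_D+r_U) = 0.03179.
C_D = 0.03179·C_{A0}·X = 0.03179×3.61×0.380 = 0.0436 mol/L.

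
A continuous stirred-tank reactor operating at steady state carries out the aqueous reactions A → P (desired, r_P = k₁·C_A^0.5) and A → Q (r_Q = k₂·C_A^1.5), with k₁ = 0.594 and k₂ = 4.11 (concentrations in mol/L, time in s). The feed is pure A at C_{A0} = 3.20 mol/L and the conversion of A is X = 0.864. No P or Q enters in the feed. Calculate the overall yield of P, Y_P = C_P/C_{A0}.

Exit C_A = C_{A0}(1−X) = 3.20×0.136 = 0.4352 mol/L.
A CSTR operates uniformly at the exit composition, giving r_P = 0.3919 and r_Q = 1.180 (each k·C_A^n at C_A = 0.4352).
Fraction of consumed A going to P: r_P/(r_P+r_Q) = 0.2493.
C_P = 0.2493·C_{A0}·X = 0.2493×3.20×0.864 = 0.689 mol/L; Y_P = C_P/C_{A0} = 0.215.

0.215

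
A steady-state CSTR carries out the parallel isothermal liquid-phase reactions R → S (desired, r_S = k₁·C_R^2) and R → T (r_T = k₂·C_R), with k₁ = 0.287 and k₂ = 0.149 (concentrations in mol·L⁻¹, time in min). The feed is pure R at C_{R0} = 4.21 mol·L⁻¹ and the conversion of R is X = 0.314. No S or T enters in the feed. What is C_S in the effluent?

Exit C_R = C_{R0}(1−X) = 4.21×0.686 = 2.888 mol·L⁻¹.
In a CSTR the entire volume is at exit conditions, so r_S = 0.287×2.888^2 = 2.394 and r_T = 0.149×2.888 = 0.4303.
Fraction of consumed R going to S: r_S/(r_S+r_T) = 0.8476.
C_S = 0.8476·C_{R0}·X = 0.8476×4.21×0.314 = 1.12 mol·L⁻¹.

1.12 mol·L⁻¹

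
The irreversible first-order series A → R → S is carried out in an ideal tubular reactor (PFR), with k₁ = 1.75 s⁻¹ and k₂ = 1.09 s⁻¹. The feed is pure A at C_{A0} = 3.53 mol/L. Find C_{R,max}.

1.62 mol/L

Evaluating C_R at τ_opt = ln(k₂/k₁)/(k₂−k₁) gives C_{R,max}/C_{A0} = (k₁/k₂)^[k₂/(k₂−k₁)].
= (1.75/1.09)^(1.09/(1.09−1.75)) = (1.606)^(-1.652) = 0.4575.
C_{R,max} = 0.4575×3.53 = 1.62 mol/L.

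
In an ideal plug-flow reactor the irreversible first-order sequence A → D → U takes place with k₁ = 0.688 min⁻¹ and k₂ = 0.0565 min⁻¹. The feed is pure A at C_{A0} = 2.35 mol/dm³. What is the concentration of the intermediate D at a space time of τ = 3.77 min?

Solving the coupled first-order balances gives C_D(τ) = [k₁/(k₂−k₁)]·C_{A0}·(e^(−k₁τ) − e^(−k₂τ)).
e^(−k₁τ) = e^(−0.688×3.77) = e^(−2.594) = 0.07474; e^(−k₂τ) = e^(−0.2130) = 0.8082.
C_D = 0.688×2.35/(0.0565−0.688) × (0.07474−0.8082) = (-2.560)×(-0.7334) = 1.878 mol/dm³.

1.88 mol/dm³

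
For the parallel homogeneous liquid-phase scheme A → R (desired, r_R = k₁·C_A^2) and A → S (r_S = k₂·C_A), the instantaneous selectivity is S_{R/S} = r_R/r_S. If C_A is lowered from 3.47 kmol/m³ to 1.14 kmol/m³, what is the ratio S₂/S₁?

S_{R/S} = (k₁/k₂)·C_A, so S₂/S₁ = (C_{A,2}/C_{A,1}).
= 1.14/3.47 = 0.329.
Selectivity toward R falls as C_A falls — high-concentration operation is favoured.

0.329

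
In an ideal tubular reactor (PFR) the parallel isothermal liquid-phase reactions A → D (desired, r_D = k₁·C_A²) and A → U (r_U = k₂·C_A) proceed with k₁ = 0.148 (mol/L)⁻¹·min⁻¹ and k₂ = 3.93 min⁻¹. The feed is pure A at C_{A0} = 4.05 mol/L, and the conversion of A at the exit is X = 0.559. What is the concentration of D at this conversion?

C_A = C_{A0}(1−X) = 1.786 mol/L.
Along a PFR/batch, dC_U/dC_A = −r_U/(r_D+r_U) = −k₂/(k₂+k₁·C_A).
Integrating from C_{A0} to C_A: C_U = (3.93/0.148)·ln[(3.93+0.148·4.05)/(3.93+0.148·1.79)] = 26.55·ln(4.529/4.194) = 2.041 mol/L.
Then C_D = (C_{A0}−C_A) − C_U = 2.264 − 2.041 = 0.2231 mol/L.

0.223 mol/L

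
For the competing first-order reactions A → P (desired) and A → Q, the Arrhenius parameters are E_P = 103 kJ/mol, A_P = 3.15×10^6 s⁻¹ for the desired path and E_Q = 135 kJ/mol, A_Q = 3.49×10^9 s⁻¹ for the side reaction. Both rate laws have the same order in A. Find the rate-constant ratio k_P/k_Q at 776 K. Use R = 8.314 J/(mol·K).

k_P/k_Q = (A_P/A_Q)·exp[−(E_P−E_Q)/(RT)] = (A_P/A_Q)·exp[(E_Q−E_P)/(RT)].
(E_Q−E_P)/(RT) = (135−103)×10³/(8.314×776) = 32000/6452 = 4.960.
k_P/k_Q = (3.15×10^6/3.49×10^9)·exp(4.960) = 9.026×10^-4 × 142.6 = 0.129.
Since E_P < E_Q, lowering the temperature improves selectivity toward P.

0.129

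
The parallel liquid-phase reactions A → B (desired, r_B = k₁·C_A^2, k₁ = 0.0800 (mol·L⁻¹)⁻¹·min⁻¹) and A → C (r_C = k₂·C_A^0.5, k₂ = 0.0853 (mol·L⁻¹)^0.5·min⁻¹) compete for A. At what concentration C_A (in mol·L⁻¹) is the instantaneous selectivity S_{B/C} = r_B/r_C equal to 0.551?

0.701 mol·L⁻¹

S_{B/C} = (k₁/k₂)·C_A^1.5 ⇒ C_A = (S·k₂/k₁)^(1/1.5).
= (0.551×0.0853/0.0800)^(0.6667) = (0.5875)^(0.6667) = 0.701 mol·L⁻¹.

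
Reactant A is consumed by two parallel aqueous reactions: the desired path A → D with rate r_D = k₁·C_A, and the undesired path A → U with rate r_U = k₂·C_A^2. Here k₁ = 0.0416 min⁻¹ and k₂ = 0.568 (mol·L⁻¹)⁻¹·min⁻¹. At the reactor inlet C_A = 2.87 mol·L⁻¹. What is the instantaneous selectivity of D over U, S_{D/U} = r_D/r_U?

S_{D/U} = r_D/r_U = (k₁·C_A)/(k₂·C_A^2) = (k₁/k₂)·C_A⁻¹.
= (0.0416×2.870) / (0.568×2.870^2) = 0.1194/4.679 = 0.0255.
The undesired path is higher order in A, so low C_A (CSTR or dilute feed) favours D.

0.0255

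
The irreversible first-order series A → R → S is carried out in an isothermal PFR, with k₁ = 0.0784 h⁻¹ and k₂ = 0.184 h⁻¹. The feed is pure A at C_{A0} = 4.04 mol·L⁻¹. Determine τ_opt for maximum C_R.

8.08 h

For first-order series the maximum of C_R occurs at τ_opt = ln(k₂/k₁)/(k₂−k₁).
= ln(0.184/0.0784)/(0.184−0.0784) = ln(2.347)/0.1056 = 0.8531/0.1056 = 8.08 h.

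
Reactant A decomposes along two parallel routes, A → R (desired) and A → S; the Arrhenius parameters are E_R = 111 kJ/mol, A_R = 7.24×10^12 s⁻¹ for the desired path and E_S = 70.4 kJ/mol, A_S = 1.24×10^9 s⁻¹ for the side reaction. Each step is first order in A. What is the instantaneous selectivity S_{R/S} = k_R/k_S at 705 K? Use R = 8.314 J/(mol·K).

5.73

With equal orders, S_{R/S} = k_R/k_S = (A_R/A_S)·exp[(E_S−E_R)/(RT)].
(E_S−E_R)/(RT) = (70.4−111)×10³/(8.314×705) = -40600/5861 = -6.927.
k_R/k_S = (7.24×10^12/1.24×10^9)·exp(-6.927) = 5839 × 9.812×10^-4 = 5.73.
Since E_R > E_S, raising the temperature improves selectivity toward R.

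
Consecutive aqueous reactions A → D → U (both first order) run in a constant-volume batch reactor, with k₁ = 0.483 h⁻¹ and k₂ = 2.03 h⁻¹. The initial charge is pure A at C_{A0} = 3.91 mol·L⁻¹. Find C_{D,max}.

For a first-order series the maximum intermediate yield is C_{D,max}/C_{A0} = (k₁/k₂)^[k₂/(k₂−k₁)].
= (0.483/2.03)^(2.03/(2.03−0.483)) = (0.2379)^(1.312) = 0.1520.
C_{D,max} = 0.1520×3.91 = 0.594 mol·L⁻¹.

0.594 mol·L⁻¹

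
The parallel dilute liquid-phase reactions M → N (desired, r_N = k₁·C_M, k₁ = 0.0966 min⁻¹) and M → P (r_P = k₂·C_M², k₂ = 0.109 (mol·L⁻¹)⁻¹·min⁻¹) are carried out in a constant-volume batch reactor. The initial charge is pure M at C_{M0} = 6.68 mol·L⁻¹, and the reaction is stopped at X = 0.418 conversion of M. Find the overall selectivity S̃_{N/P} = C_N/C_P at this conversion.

0.171

C_M = C_{M0}(1−X) = 3.888 mol·L⁻¹.
Along a PFR/batch, dC_N/dC_M = −r_N/(r_N+r_P) = −k₁/(k₁+k₂·C_M).
Integrating from C_{M0} to C_M: C_N = (0.0966/0.109)·ln[(0.0966+0.109·6.68)/(0.0966+0.109·3.89)] = 0.8862·ln(0.8247/0.5204) = 0.4081 mol·L⁻¹.
C_P = (C_{M0}−C_M)−C_N = 2.384 mol·L⁻¹; S̃_{N/P} = 0.4081/2.384 = 0.171.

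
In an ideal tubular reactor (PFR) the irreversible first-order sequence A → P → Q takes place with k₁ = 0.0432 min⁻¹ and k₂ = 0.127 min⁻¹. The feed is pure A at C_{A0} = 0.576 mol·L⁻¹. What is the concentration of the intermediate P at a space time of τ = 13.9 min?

Solving the coupled first-order balances gives C_P(τ) = [k₁/(k₂−k₁)]·C_{A0}·(e^(−k₁τ) − e^(−k₂τ)).
e^(−k₁τ) = e^(−0.0432×13.9) = e^(−0.6005) = 0.5485; e^(−k₂τ) = e^(−1.765) = 0.1711.
C_P = 0.0432×0.576/(0.127−0.0432) × (0.5485−0.1711) = 0.2969×0.3774 = 0.1121 mol·L⁻¹.

0.112 mol·L⁻¹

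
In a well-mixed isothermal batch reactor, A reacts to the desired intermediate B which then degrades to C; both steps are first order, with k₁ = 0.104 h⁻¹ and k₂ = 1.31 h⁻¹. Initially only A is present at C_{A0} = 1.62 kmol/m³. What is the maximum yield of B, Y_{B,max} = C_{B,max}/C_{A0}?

0.0638

At the optimum, C_{B,max}/C_{A0} = (k₁/k₂)^[k₂/(k₂−k₁)].
= (0.104/1.31)^(1.31/(1.31−0.104)) = (0.07939)^(1.086) = 0.06381.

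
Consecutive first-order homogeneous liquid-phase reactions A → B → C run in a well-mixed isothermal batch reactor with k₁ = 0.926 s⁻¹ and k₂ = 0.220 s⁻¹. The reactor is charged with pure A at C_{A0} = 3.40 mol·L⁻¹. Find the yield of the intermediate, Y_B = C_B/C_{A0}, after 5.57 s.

0.378

The intermediate concentration in a first-order A→B→C sequence is C_B = k₁C_{A0}(e^(−k₁t) − e^(−k₂t))/(k₂−k₁).
e^(−k₁t) = e^(−0.926×5.57) = e^(−5.158) = 0.005754; e^(−k₂t) = e^(−1.225) = 0.2936.
C_B = 0.926×3.40/(0.220−0.926) × (0.005754−0.2936) = (-4.459)×(-0.2879) = 1.284 mol·L⁻¹.
Y_B = C_B/C_{A0} = 1.284/3.40 = 0.378.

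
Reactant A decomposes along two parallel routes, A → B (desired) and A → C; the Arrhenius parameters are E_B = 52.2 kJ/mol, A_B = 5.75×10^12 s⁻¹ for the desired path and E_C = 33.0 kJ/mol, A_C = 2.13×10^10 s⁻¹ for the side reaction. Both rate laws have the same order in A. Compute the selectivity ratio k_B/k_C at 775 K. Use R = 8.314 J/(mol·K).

13.7

With equal orders, S_{B/C} = k_B/k_C = (A_B/A_C)·exp[(E_C−E_B)/(RT)].
(E_C−E_B)/(RT) = (33.0−52.2)×10³/(8.314×775) = -19200/6443 = -2.980.
k_B/k_C = (5.75×10^12/2.13×10^10)·exp(-2.980) = 270.0 × 0.05080 = 13.7.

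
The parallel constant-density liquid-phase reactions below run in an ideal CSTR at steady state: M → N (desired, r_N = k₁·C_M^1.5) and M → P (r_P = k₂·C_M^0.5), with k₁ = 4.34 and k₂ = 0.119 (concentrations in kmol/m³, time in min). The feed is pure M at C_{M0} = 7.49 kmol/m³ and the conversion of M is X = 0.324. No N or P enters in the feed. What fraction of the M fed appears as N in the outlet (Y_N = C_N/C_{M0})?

0.322

Exit C_M = C_{M0}(1−X) = 7.49×0.676 = 5.063 kmol/m³.
A CSTR operates uniformly at the exit composition, giving r_N = 49.45 and r_P = 0.2678 (each k·C_M^n at C_M = 5.063).
Fraction of consumed M going to N: r_N/(r_N+r_P) = 0.9946.
C_N = 0.9946·C_{M0}·X = 0.9946×7.49×0.324 = 2.41 kmol/m³; Y_N = C_N/C_{M0} = 0.322.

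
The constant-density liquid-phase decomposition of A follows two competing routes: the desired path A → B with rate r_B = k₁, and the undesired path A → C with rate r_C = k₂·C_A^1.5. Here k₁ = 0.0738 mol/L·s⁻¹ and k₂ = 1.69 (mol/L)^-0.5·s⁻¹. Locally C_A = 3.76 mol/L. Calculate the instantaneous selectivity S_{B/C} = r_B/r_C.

S_{B/C} = r_B/r_C = (k₁)/(k₂·C_A^1.5) = (k₁/k₂)·C_A^-1.5.
= (0.0738) / (1.69×3.760^1.5) = 0.07380/12.32 = 0.00599.

0.00599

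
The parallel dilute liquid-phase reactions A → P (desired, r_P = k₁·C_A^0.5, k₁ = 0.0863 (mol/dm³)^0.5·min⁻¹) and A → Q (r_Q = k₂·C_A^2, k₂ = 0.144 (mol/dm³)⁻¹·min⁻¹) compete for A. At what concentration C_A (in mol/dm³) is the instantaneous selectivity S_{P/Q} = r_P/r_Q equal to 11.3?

0.141 mol/dm³

S_{P/Q} = (k₁/k₂)·C_A^-1.5 ⇒ C_A = (S·k₂/k₁)^(1/(-1.5)).
= (11.3×0.144/0.0863)^(-0.6667) = (18.86)^(-0.6667) = 0.141 mol/dm³.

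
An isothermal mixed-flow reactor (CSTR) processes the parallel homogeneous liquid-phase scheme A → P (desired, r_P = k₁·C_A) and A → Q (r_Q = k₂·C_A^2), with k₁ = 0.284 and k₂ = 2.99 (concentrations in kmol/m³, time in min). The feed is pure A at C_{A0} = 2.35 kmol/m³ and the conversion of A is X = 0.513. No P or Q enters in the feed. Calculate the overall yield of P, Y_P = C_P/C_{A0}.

Exit C_A = C_{A0}(1−X) = 2.35×0.487 = 1.144 kmol/m³.
In a CSTR the entire volume is at exit conditions, so r_P = 0.284×1.144 = 0.3250 and r_Q = 2.99×1.144^2 = 3.916.
Fraction of consumed A going to P: r_P/(r_P+r_Q) = 0.07663.
C_P = 0.07663·C_{A0}·X = 0.07663×2.35×0.513 = 0.0924 kmol/m³; Y_P = C_P/C_{A0} = 0.0393.

0.0393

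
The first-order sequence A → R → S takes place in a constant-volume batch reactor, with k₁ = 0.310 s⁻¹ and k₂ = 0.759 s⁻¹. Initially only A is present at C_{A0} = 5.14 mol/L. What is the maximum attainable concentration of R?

1.13 mol/L

For a first-order series the maximum intermediate yield is C_{R,max}/C_{A0} = (k₁/k₂)^[k₂/(k₂−k₁)].
= (0.310/0.759)^(0.759/(0.759−0.310)) = (0.4084)^(1.690) = 0.2201.
C_{R,max} = 0.2201×5.14 = 1.13 mol/L.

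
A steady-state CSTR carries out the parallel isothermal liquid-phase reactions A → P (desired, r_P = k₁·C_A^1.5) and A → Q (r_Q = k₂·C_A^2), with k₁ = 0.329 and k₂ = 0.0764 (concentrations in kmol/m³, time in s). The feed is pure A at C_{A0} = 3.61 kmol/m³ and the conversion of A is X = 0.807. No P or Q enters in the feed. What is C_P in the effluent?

Exit C_A = C_{A0}(1−X) = 3.61×0.193 = 0.6967 kmol/m³.
A CSTR operates uniformly at the exit composition, giving r_P = 0.1913 and r_Q = 0.03709 (each k·C_A^n at C_A = 0.6967).
Fraction of consumed A going to P: r_P/(r_P+r_Q) = 0.8376.
C_P = 0.8376·C_{A0}·X = 0.8376×3.61×0.807 = 2.44 kmol/m³.

2.44 kmol/m³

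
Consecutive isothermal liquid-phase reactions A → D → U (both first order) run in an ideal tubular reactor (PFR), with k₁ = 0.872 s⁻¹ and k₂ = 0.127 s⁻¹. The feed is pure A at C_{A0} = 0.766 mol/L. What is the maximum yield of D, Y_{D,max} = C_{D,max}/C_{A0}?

0.720

For a first-order series the maximum intermediate yield is C_{D,max}/C_{A0} = (k₁/k₂)^[k₂/(k₂−k₁)].
= (0.872/0.127)^(0.127/(0.127−0.872)) = (6.866)^(-0.1705) = 0.7201.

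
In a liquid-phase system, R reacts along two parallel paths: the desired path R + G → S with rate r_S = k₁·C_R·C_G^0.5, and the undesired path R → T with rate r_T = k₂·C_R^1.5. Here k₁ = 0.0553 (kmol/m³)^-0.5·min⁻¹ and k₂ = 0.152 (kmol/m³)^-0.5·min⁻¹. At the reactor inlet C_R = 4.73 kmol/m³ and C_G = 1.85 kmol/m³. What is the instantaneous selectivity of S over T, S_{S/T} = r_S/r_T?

S_{S/T} = r_S/r_T = (k₁·C_R·C_G^0.5)/(k₂·C_R^1.5) = (k₁/k₂)·C_R^-0.5·C_G^0.5.
= (0.0553×4.730×1.850^0.5) / (0.152×4.730^1.5) = 0.3558/1.564 = 0.228.
The undesired path is higher order in R, so low C_R (CSTR or dilute feed) favours S.

0.228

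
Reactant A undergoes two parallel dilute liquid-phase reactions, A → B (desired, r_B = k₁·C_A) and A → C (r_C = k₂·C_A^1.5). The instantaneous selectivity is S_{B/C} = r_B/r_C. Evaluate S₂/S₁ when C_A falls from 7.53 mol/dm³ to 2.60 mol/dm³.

1.70

S_{B/C} = (k₁/k₂)·C_A^-0.5, so S₂/S₁ = (C_{A,2}/C_{A,1})^-0.5.
= (2.60/7.53)^(-0.5) = (0.3453)^(-0.5) = 1.70.
Selectivity toward B rises as C_A falls — low-concentration operation is favoured.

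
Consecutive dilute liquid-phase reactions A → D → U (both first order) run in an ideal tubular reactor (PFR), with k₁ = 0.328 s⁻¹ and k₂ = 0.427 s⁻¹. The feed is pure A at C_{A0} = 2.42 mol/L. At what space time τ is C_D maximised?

2.66 s

The intermediate peaks when r₁ = r₂, i.e. k₁e^(−k₁τ) = k₂e^(−k₂τ), giving τ_opt = ln(k₂/k₁)/(k₂−k₁).
= ln(0.427/0.328)/(0.427−0.328) = ln(1.302)/0.09900 = 0.2638/0.09900 = 2.66 s.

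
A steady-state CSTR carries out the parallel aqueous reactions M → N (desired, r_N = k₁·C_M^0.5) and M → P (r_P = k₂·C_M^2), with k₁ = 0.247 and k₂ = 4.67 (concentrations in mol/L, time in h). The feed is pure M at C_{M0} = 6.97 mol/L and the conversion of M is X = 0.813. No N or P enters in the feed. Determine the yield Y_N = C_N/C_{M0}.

0.0279

Exit C_M = C_{M0}(1−X) = 6.97×0.187 = 1.303 mol/L.
A CSTR operates uniformly at the exit composition, giving r_N = 0.2820 and r_P = 7.934 (each k·C_M^n at C_M = 1.303).
Fraction of consumed M going to N: r_N/(r_N+r_P) = 0.03432.
C_N = 0.03432·C_{M0}·X = 0.03432×6.97×0.813 = 0.195 mol/L; Y_N = C_N/C_{M0} = 0.0279.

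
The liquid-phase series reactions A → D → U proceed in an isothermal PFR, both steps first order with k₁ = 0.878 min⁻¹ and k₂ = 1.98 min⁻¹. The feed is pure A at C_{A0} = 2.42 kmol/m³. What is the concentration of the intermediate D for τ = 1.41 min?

The intermediate concentration in a first-order A→B→C sequence is C_D = k₁C_{A0}(e^(−k₁τ) − e^(−k₂τ))/(k₂−k₁).
e^(−k₁τ) = e^(−0.878×1.41) = e^(−1.238) = 0.2900; e^(−k₂τ) = e^(−2.792) = 0.06131.
C_D = 0.878×2.42/(1.98−0.878) × (0.2900−0.06131) = 1.928×0.2287 = 0.4409 kmol/m³.

0.441 kmol/m³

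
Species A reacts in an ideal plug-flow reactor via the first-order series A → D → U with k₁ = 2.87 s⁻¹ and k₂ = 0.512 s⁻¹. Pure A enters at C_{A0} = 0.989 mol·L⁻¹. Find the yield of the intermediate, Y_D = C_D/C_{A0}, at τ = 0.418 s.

0.616

For first-order series with pure A initially, C_D(τ) = k₁C_{A0}/(k₂−k₁)·(e^(−k₁τ) − e^(−k₂τ)).
e^(−k₁τ) = e^(−2.87×0.418) = e^(−1.200) = 0.3013; e^(−k₂τ) = e^(−0.2140) = 0.8073.
C_D = 2.87×0.989/(0.512−2.87) × (0.3013−0.8073) = (-1.204)×(-0.5060) = 0.6091 mol·L⁻¹.
Y_D = C_D/C_{A0} = 0.6091/0.989 = 0.616.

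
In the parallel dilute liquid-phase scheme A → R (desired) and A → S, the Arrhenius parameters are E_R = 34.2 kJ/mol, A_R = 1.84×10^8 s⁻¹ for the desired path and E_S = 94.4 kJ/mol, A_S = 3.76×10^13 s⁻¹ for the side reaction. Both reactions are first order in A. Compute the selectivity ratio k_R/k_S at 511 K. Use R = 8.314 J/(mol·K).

Since both paths have the same order in A, the concentration cancels and S_{R/S} = k_R/k_S = (A_R/A_S)·exp[(E_S−E_R)/(RT)].
(E_S−E_R)/(RT) = (94.4−34.2)×10³/(8.314×511) = 60200/4248 = 14.17.
k_R/k_S = (1.84×10^8/3.76×10^13)·exp(14.17) = 4.894×10^-6 × 1.425×10^6 = 6.97.

6.97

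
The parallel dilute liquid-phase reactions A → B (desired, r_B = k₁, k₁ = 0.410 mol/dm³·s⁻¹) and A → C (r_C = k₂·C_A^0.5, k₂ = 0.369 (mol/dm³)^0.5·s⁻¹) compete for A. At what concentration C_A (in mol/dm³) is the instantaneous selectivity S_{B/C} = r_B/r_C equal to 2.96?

S_{B/C} = (k₁/k₂)·C_A^-0.5 ⇒ C_A = (S·k₂/k₁)^(-2).
= (2.96×0.369/0.410)^(-2) = (2.664)^(-2) = 0.141 mol/dm³.

0.141 mol/dm³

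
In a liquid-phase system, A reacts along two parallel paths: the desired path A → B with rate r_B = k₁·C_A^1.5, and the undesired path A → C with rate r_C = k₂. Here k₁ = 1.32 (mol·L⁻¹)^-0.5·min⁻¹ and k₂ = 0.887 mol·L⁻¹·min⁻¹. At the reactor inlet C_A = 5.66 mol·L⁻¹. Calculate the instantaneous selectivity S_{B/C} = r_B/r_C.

S_{B/C} = r_B/r_C = (k₁·C_A^1.5)/(k₂) = (k₁/k₂)·C_A^1.5.
= (1.32×5.660^1.5) / (0.887) = 17.77/0.8870 = 20.0.

20.0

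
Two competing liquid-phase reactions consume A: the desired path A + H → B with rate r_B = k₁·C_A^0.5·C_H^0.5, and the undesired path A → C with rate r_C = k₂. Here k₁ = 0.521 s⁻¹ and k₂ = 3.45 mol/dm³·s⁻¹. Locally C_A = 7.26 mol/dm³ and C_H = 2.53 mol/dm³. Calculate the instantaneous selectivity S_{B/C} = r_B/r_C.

S_{B/C} = r_B/r_C = (k₁·C_A^0.5·C_H^0.5)/(k₂) = (k₁/k₂)·C_A^0.5·C_H^0.5.
= (0.521×7.260^0.5×2.530^0.5) / (3.45) = 2.233/3.450 = 0.647.
Since the desired path is higher order in A, keeping C_A high (PFR or concentrated feed) favours B.

0.647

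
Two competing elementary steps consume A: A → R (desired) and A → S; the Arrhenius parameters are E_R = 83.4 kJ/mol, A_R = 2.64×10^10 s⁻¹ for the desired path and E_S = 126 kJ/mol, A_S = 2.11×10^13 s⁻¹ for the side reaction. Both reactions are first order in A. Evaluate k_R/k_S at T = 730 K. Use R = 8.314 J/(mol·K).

1.40

k_R/k_S = (A_R/A_S)·exp[−(E_R−E_S)/(RT)] = (A_R/A_S)·exp[(E_S−E_R)/(RT)].
(E_S−E_R)/(RT) = (126−83.4)×10³/(8.314×730) = 42600/6069 = 7.019.
k_R/k_S = (2.64×10^10/2.11×10^13)·exp(7.019) = 0.001251 × 1118 = 1.40.
Since E_R < E_S, lowering the temperature improves selectivity toward R.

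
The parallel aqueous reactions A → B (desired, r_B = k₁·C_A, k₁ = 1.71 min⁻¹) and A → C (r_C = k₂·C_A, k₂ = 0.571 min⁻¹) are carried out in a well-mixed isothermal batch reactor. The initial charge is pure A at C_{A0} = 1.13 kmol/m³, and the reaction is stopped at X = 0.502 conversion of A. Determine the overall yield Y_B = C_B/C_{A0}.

0.376

C_A = C_{A0}(1−X) = 0.5627 kmol/m³.
Both paths are first order in A, so the instantaneous fraction to B is constant: dC_B/d(−C_A) = k₁/(k₁+k₂) = 0.7497.
C_B = 0.7497·(C_{A0}−C_A) = 0.7497×0.5673 = 0.425 kmol/m³.
Y_B = C_B/C_{A0} = 0.4253/1.13 = 0.376.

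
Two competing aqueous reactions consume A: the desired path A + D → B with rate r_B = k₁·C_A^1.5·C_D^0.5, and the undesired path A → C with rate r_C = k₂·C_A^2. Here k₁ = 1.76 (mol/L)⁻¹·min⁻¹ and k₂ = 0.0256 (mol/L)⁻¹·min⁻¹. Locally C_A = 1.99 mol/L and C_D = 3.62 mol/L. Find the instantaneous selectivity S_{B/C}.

92.7

S_{B/C} = r_B/r_C = (k₁·C_A^1.5·C_D^0.5)/(k₂·C_A^2) = (k₁/k₂)·C_A^-0.5·C_D^0.5.
= (1.76×1.990^1.5×3.620^0.5) / (0.0256×1.990^2) = 9.400/0.1014 = 92.7.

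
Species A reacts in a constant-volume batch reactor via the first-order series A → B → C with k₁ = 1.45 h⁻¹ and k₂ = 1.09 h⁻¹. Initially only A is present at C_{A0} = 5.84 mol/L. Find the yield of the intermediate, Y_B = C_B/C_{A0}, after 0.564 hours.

Solving the coupled first-order balances gives C_B(t) = [k₁/(k₂−k₁)]·C_{A0}·(e^(−k₁t) − e^(−k₂t)).
e^(−k₁t) = e^(−1.45×0.564) = e^(−0.8178) = 0.4414; e^(−k₂t) = e^(−0.6148) = 0.5408.
C_B = 1.45×5.84/(1.09−1.45) × (0.4414−0.5408) = (-23.52)×(-0.09937) = 2.337 mol/L.
Y_B = C_B/C_{A0} = 2.337/5.84 = 0.400.

0.400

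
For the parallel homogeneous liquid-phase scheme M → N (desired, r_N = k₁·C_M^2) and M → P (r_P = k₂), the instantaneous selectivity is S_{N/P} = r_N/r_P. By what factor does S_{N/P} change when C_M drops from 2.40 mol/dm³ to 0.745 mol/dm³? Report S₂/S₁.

0.0964

S_{N/P} = (k₁/k₂)·C_M^2, so S₂/S₁ = (C_{M,2}/C_{M,1})^2.
= (0.745/2.40)^2 = (0.3104)^2 = 0.0964.
Selectivity toward N falls as C_M falls — high-concentration operation is favoured.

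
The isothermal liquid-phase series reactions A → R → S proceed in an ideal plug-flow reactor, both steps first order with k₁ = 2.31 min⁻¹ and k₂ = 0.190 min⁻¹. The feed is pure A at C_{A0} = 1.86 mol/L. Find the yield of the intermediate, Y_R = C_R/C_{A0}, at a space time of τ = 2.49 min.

0.675

Solving the coupled first-order balances gives C_R(τ) = [k₁/(k₂−k₁)]·C_{A0}·(e^(−k₁τ) − e^(−k₂τ)).
e^(−k₁τ) = e^(−2.31×2.49) = e^(−5.752) = 0.003177; e^(−k₂τ) = e^(−0.4731) = 0.6231.
C_R = 2.31×1.86/(0.190−2.31) × (0.003177−0.6231) = (-2.027)×(-0.6199) = 1.256 mol/L.
Y_R = C_R/C_{A0} = 1.256/1.86 = 0.675.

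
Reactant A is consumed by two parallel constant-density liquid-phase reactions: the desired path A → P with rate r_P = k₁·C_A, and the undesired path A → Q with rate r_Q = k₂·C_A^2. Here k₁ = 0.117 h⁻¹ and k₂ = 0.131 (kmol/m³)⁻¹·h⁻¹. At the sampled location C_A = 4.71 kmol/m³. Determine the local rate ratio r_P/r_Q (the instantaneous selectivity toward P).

0.190

S_{P/Q} = r_P/r_Q = (k₁·C_A)/(k₂·C_A^2) = (k₁/k₂)·C_A⁻¹.
= (0.117×4.710) / (0.131×4.710^2) = 0.5511/2.906 = 0.190.
The undesired path is higher order in A, so low C_A (CSTR or dilute feed) favours P.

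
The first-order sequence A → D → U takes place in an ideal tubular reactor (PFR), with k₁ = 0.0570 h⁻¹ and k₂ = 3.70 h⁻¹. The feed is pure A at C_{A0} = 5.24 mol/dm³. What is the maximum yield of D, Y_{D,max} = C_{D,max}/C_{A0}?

Evaluating C_D at τ_opt = ln(k₂/k₁)/(k₂−k₁) gives C_{D,max}/C_{A0} = (k₁/k₂)^[k₂/(k₂−k₁)].
= (0.0570/3.70)^(3.70/(3.70−0.0570)) = (0.01541)^(1.016) = 0.01443.

0.0144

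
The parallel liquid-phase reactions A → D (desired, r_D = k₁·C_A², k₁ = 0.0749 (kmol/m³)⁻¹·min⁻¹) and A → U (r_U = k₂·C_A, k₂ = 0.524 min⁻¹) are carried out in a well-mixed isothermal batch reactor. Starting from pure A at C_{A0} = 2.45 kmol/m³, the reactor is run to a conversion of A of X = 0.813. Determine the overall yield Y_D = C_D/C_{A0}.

0.137

C_A = C_{A0}(1−X) = 0.4582 kmol/m³.
Along a PFR/batch, dC_U/dC_A = −r_U/(r_D+r_U) = −k₂/(k₂+k₁·C_A).
Integrating from C_{A0} to C_A: C_U = (0.524/0.0749)·ln[(0.524+0.0749·2.45)/(0.524+0.0749·0.458)] = 6.996·ln(0.7075/0.5583) = 1.657 kmol/m³.
Then C_D = (C_{A0}−C_A) − C_U = 1.992 − 1.657 = 0.3351 kmol/m³.
Y_D = C_D/C_{A0} = 0.3351/2.45 = 0.137.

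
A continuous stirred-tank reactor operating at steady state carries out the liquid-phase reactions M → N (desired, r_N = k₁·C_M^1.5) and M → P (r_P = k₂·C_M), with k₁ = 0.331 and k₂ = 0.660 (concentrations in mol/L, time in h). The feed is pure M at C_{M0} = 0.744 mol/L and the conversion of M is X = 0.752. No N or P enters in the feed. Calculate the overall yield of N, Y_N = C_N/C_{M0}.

Exit C_M = C_{M0}(1−X) = 0.744×0.248 = 0.1845 mol/L.
In a CSTR the entire volume is at exit conditions, so r_N = 0.331×0.1845^1.5 = 0.02623 and r_P = 0.660×0.1845 = 0.1218.
Fraction of consumed M going to N: r_N/(r_N+r_P) = 0.1772.
C_N = 0.1772·C_{M0}·X = 0.1772×0.744×0.752 = 0.0992 mol/L; Y_N = C_N/C_{M0} = 0.133.

0.133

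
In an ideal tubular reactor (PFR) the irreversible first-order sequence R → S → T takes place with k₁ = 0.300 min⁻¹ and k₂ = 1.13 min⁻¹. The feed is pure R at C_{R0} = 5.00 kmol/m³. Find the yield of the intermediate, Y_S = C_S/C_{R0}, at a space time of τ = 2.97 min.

Solving the coupled first-order balances gives C_S(τ) = [k₁/(k₂−k₁)]·C_{R0}·(e^(−k₁τ) − e^(−k₂τ)).
e^(−k₁τ) = e^(−0.300×2.97) = e^(−0.8910) = 0.4102; e^(−k₂τ) = e^(−3.356) = 0.03487.
C_S = 0.300×5.00/(1.13−0.300) × (0.4102−0.03487) = 1.807×0.3754 = 0.6784 kmol/m³.
Y_S = C_S/C_{R0} = 0.6784/5.00 = 0.136.

0.136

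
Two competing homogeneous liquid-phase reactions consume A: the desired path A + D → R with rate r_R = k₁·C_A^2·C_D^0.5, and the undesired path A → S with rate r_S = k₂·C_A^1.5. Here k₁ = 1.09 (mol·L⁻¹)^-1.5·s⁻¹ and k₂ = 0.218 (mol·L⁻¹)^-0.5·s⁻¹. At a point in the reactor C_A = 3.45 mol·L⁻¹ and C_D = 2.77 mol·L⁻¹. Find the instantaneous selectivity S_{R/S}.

15.5

S_{R/S} = r_R/r_S = (k₁·C_A^2·C_D^0.5)/(k₂·C_A^1.5) = (k₁/k₂)·C_A^0.5·C_D^0.5.
= (1.09×3.450^2×2.770^0.5) / (0.218×3.450^1.5) = 21.59/1.397 = 15.5.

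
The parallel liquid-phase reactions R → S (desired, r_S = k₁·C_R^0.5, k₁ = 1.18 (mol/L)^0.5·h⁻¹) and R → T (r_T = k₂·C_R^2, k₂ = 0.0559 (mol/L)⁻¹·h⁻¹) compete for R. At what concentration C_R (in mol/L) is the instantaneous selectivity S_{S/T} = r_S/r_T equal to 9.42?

1.71 mol/L

S_{S/T} = (k₁/k₂)·C_R^-1.5 ⇒ C_R = (S·k₂/k₁)^(1/(-1.5)).
= (9.42×0.0559/1.18)^(-0.6667) = (0.4463)^(-0.6667) = 1.71 mol/L.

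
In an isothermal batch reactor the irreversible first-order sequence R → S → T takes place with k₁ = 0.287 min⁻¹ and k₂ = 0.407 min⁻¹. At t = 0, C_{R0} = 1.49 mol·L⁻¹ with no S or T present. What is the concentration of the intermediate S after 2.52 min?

0.451 mol·L⁻¹

Solving the coupled first-order balances gives C_S(t) = [k₁/(k₂−k₁)]·C_{R0}·(e^(−k₁t) − e^(−k₂t)).
e^(−k₁t) = e^(−0.287×2.52) = e^(−0.7232) = 0.4852; e^(−k₂t) = e^(−1.026) = 0.3586.
C_S = 0.287×1.49/(0.407−0.287) × (0.4852−0.3586) = 3.564×0.1266 = 0.4512 mol·L⁻¹.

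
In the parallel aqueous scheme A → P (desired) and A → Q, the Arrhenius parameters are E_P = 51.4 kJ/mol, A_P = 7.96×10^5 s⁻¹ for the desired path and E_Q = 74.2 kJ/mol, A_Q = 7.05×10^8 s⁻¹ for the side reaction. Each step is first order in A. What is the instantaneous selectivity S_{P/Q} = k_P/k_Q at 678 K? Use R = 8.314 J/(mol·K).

0.0645

k_P/k_Q = (A_P/A_Q)·exp[−(E_P−E_Q)/(RT)] = (A_P/A_Q)·exp[(E_Q−E_P)/(RT)].
(E_Q−E_P)/(RT) = (74.2−51.4)×10³/(8.314×678) = 22800/5637 = 4.045.
k_P/k_Q = (7.96×10^5/7.05×10^8)·exp(4.045) = 0.001129 × 57.10 = 0.0645.
Since E_P < E_Q, lowering the temperature improves selectivity toward P.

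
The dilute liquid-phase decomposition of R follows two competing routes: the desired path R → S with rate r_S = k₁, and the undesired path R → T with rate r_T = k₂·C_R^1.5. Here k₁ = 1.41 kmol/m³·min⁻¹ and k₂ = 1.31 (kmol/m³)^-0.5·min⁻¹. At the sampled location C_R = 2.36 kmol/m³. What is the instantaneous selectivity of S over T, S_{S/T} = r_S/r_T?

S_{S/T} = r_S/r_T = (k₁)/(k₂·C_R^1.5) = (k₁/k₂)·C_R^-1.5.
= (1.41) / (1.31×2.360^1.5) = 1.410/4.749 = 0.297.
The undesired path is higher order in R, so low C_R (CSTR or dilute feed) favours S.

0.297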